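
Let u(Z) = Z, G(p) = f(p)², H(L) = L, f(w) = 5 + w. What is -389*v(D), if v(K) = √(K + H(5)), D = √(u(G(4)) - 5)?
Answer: -389*√(5 + 2*√19) ≈ -1440.8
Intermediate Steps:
G(p) = (5 + p)²
D = 2*√19 (D = √((5 + 4)² - 5) = √(9² - 5) = √(81 - 5) = √76 = 2*√19 ≈ 8.7178)
v(K) = √(5 + K) (v(K) = √(K + 5) = √(5 + K))
-389*v(D) = -389*√(5 + 2*√19)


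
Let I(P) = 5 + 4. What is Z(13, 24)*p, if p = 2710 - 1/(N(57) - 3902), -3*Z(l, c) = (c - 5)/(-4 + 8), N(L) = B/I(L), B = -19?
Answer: -1809204301/421644 ≈ -4290.8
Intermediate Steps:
I(P) = 9
N(L) = -19/9
Z(l, c) = 5/12 - c/12 (Z(l, c) = -(c - 5)/(3*(-4 + 8)) = -(-5 + c)/(3*4) = -(-5/4 + c/4)/3 = 5/12 - c/12)
p = 95221279/35137 (p = 2710 - 1/(-19/9 - 3902) = 2710 - 1/(-35137/9) = 2710 - 1*(-9/35137) = 2710 + 9/35137 = 95221279/35137 ≈ 2710.0)
Z(13, 24)*p = (5/12 - 1/12*24)*(95221279/35137) = (5/12 - 2)*(95221279/35137) = -19/12*95221279/35137 = -1809204301/421644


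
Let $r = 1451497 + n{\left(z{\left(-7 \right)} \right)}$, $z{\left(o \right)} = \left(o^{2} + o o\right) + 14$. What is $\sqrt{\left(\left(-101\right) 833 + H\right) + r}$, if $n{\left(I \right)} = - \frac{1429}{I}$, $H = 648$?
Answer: $\frac{\sqrt{1072511405}}{28} \approx 1169.6$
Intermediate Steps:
$z{\left(o \right)} = 14 + 2 o^{2}$ ($z{\left(o \right)} = \left(o^{2} + o^{2}\right) + 14 = 2 o^{2} + 14 = 14 + 2 o^{2}$)
$r = \frac{162566235}{112}$ ($r = 1451497 - \frac{1429}{14 + 2 \left(-7\right)^{2}} = 1451497 - \frac{1429}{14 + 2 \cdot 49} = 1451497 - \frac{1429}{14 + 98} = 1451497 - \frac{1429}{112} = \frac{162566235}{112} \approx 1.4515 \cdot 10^{6}$)
$\sqrt{\left(\left(-101\right) 833 + H\right) + r} = \sqrt{\left(\left(-101\right) 833 + 648\right) + \frac{162566235}{112}} = \sqrt{\left(-84133 + 648\right) + \frac{162566235}{112}} = \sqrt{-83485 + \frac{162566235}{112}} = \sqrt{\frac{153215915}{112}} = \frac{\sqrt{1072511405}}{28}$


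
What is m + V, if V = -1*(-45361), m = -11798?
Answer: 33563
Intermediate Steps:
V = 45361
m + V = -11798 + 45361 = 33563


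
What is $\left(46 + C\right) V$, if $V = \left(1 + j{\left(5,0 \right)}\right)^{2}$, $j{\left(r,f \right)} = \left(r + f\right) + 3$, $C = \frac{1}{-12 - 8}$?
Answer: $\frac{74439}{20} \approx 3721.9$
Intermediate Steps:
$C = - \frac{1}{20}$ ($C = \frac{1}{-20} = - \frac{1}{20} \approx -0.05$)
$j{\left(r,f \right)} = 3 + f + r$ ($j{\left(r,f \right)} = \left(f + r\right) + 3 = 3 + f + r$)
$V = 81$ ($V = \left(1 + \left(3 + 0 + 5\right)\right)^{2} = \left(1 + 8\right)^{2} = 9^{2} = 81$)
$\left(46 + C\right) V = \left(46 - \frac{1}{20}\right) 81 = \frac{919}{20} \cdot 81 = \frac{74439}{20}$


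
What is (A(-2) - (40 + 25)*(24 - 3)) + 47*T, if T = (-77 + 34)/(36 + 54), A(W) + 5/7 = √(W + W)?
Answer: -874547/630 + 2*I ≈ -1388.2 + 2.0*I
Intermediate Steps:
A(W) = -5/7 + √2*√W (A(W) = -5/7 + √(W + W) = -5/7 + √(2*W) = -5/7 + √2*√W)
T = -43/90 ≈ -0.47778
(A(-2) - (40 + 25)*(24 - 3)) + 47*T = ((-5/7 + √2*√(-2)) - (40 + 25)*(24 - 3)) + 47*(-43/90) = ((-5/7 + √2*(I*√2)) - 65*21) - 2021/90 = ((-5/7 + 2*I) - 1*1365) - 2021/90 = ((-5/7 + 2*I) - 1365) - 2021/90 = (-9560/7 + 2*I) - 2021/90 = -874547/630 + 2*I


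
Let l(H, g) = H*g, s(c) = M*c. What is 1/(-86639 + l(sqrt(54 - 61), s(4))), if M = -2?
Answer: I/(-86639*I + 8*sqrt(7)) ≈ -1.1542e-5 + 2.8198e-9*I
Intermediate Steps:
s(c) = -2*c
1/(-86639 + l(sqrt(54 - 61), s(4))) = 1/(-86639 + sqrt(54 - 61)*(-2*4)) = 1/(-86639 + sqrt(-7)*(-8)) = 1/(-86639 + (I*sqrt(7))*(-8)) = 1/(-86639 - 8*I*sqrt(7))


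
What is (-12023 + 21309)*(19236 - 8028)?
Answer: 104077488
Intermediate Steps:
(-12023 + 21309)*(19236 - 8028) = 9286*11208 = 104077488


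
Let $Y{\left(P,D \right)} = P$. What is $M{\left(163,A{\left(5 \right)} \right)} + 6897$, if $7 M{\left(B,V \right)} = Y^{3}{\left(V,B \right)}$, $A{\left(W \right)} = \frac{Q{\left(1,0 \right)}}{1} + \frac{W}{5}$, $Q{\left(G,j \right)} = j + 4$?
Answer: $\frac{48404}{7} \approx 6914.9$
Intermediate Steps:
$Q{\left(G,j \right)} = 4 + j$
$A{\left(W \right)} = 4 + \frac{W}{5}$ ($A{\left(W \right)} = \frac{4 + 0}{1} + \frac{W}{5} = 4 \cdot 1 + W \frac{1}{5} = 4 + \frac{W}{5}$)
$M{\left(B,V \right)} = \frac{V^{3}}{7}$
$M{\left(163,A{\left(5 \right)} \right)} + 6897 = \frac{\left(4 + \frac{1}{5} \cdot 5\right)^{3}}{7} + 6897 = \frac{\left(4 + 1\right)^{3}}{7} + 6897 = \frac{5^{3}}{7} + 6897 = \frac{1}{7} \cdot 125 + 6897 = \frac{125}{7} + 6897 = \frac{48404}{7}$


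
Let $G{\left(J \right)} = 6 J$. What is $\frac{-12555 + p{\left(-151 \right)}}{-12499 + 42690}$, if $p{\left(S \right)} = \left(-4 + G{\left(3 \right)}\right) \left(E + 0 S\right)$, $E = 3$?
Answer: $- \frac{12513}{30191} \approx -0.41446$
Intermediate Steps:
$p{\left(S \right)} = 42$ ($p{\left(S \right)} = \left(-4 + 6 \cdot 3\right) \left(3 + 0 S\right) = \left(-4 + 18\right) \left(3 + 0\right) = 14 \cdot 3 = 42$)
$\frac{-12555 + p{\left(-151 \right)}}{-12499 + 42690} = \frac{-12555 + 42}{-12499 + 42690} = - \frac{12513}{30191}$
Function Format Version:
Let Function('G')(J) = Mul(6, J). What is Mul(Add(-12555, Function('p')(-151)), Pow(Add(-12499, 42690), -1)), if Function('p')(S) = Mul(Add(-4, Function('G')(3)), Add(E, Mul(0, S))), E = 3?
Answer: Rational(-12513, 30191) ≈ -0.41446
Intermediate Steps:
Function('p')(S) = 42 (Function('p')(S) = Mul(Add(-4, Mul(6, 3)), Add(3, Mul(0, S))) = Mul(Add(-4, 18), Add(3, 0)) = Mul(14, 3) = 42)
Mul(Add(-12555, Function('p')(-151)), Pow(Add(-12499, 42690), -1)) = Mul(Add(-12555, 42), Pow(Add(-12499, 42690), -1)) = Mul(-12513, Pow(30191, -1)) = Mul(-12513, Rational(1, 30191)) = Rational(-12513, 30191)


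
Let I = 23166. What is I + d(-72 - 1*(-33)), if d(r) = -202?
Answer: 22964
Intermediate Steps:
I + d(-72 - 1*(-33)) = 23166 - 202 = 22964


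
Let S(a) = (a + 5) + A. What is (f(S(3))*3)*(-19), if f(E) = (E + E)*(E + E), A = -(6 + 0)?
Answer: -912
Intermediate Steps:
A = -6 (A = -1*6 = -6)
S(a) = -1 + a (S(a) = (a + 5) - 6 = (5 + a) - 6 = -1 + a)
f(E) = 4*E**2 (f(E) = (2*E)*(2*E) = 4*E**2)
(f(S(3))*3)*(-19) = ((4*(-1 + 3)**2)*3)*(-19) = ((4*2**2)*3)*(-19) = ((4*4)*3)*(-19) = (16*3)*(-19) = 48*(-19) = -912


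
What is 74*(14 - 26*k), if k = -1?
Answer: 2960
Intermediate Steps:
74*(14 - 26*k) = 74*(14 - 26*(-1)) = 74*(14 + 26) = 74*40 = 2960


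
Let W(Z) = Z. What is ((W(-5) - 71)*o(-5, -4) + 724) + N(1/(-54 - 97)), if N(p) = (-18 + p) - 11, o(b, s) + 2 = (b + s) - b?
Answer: 173800/151 ≈ 1151.0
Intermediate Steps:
o(b, s) = -2 + s (o(b, s) = -2 + ((b + s) - b) = -2 + s)
N(p) = -29 + p
((W(-5) - 71)*o(-5, -4) + 724) + N(1/(-54 - 97)) = ((-5 - 71)*(-2 - 4) + 724) + (-29 + 1/(-54 - 97)) = (-76*(-6) + 724) + (-29 + 1/(-151)) = (456 + 724) + (-29 - 1/151) = 1180 - 4380/151 = 173800/151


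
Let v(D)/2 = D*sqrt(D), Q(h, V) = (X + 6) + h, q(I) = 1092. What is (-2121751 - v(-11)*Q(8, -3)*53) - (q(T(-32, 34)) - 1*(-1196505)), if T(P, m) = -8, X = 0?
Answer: -3319348 + 16324*I*sqrt(11) ≈ -3.3193e+6 + 54141.0*I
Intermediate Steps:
Q(h, V) = 6 + h (Q(h, V) = (0 + 6) + h = 6 + h)
v(D) = 2*D**(3/2) (v(D) = 2*(D*sqrt(D)) = 2*D**(3/2))
(-2121751 - v(-11)*Q(8, -3)*53) - (q(T(-32, 34)) - 1*(-1196505)) = (-2121751 - (2*(-11)**(3/2))*(6 + 8)*53) - (1092 - 1*(-1196505)) = (-2121751 - (2*(-11*I*sqrt(11)))*14*53) - (1092 + 1196505) = (-2121751 - -22*I*sqrt(11)*14*53) - 1*1197597 = (-2121751 - (-308*I*sqrt(11))*53) - 1197597 = (-2121751 - (-16324)*I*sqrt(11)) - 1197597 = (-2121751 + 16324*I*sqrt(11)) - 1197597 = -3319348 + 16324*I*sqrt(11)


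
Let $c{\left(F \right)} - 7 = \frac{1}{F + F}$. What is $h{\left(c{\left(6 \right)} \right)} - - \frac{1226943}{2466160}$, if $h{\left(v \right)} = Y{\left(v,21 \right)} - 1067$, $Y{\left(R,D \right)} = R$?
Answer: $- \frac{7838091431}{7398480} \approx -1059.4$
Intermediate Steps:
$c{\left(F \right)} = 7 + \frac{1}{2 F}$ ($c{\left(F \right)} = 7 + \frac{1}{F + F} = 7 + \frac{1}{2 F}$)
$h{\left(v \right)} = -1067 + v$ ($h{\left(v \right)} = v - 1067 = -1067 + v$)
$h{\left(c{\left(6 \right)} \right)} - - \frac{1226943}{2466160} = \left(-1067 + \left(7 + \frac{1}{2 \cdot 6}\right)\right) - - \frac{1226943}{2466160} = \left(-1067 + \left(7 + \frac{1}{2} \cdot \frac{1}{6}\right)\right) - \left(-1226943\right) \frac{1}{2466160} = \left(-1067 + \left(7 + \frac{1}{12}\right)\right) - - \frac{1226943}{2466160} = \left(-1067 + \frac{85}{12}\right) + \frac{1226943}{2466160} = - \frac{12719}{12} + \frac{1226943}{2466160} = - \frac{7838091431}{7398480}$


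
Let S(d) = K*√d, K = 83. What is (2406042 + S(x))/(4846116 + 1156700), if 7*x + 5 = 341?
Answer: 1203021/3001408 + 83*√3/1500704 ≈ 0.40091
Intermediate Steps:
x = 48 (x = -5/7 + (⅐)*341 = -5/7 + 341/7 = 48)
S(d) = 83*√d
(2406042 + S(x))/(4846116 + 1156700) = (2406042 + 83*√48)/(4846116 + 1156700) = (2406042 + 83*(4*√3))/6002816 = (2406042 + 332*√3)*(1/6002816) = 1203021/3001408 + 83*√3/1500704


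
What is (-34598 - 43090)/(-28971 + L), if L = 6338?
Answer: 5976/1741 ≈ 3.4325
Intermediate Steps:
(-34598 - 43090)/(-28971 + L) = (-34598 - 43090)/(-28971 + 6338) = -77688/(-22633) = -77688*(-1/22633) = 5976/1741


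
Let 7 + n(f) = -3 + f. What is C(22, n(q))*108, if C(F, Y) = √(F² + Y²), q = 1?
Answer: 108*√565 ≈ 2567.1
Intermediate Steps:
n(f) = -10 + f (n(f) = -7 + (-3 + f) = -10 + f)
C(22, n(q))*108 = √(22² + (-10 + 1)²)*108 = √(484 + (-9)²)*108 = √(484 + 81)*108 = √565*108 = 108*√565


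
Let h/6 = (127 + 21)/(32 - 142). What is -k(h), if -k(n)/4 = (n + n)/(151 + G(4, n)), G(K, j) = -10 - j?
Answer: -1184/2733 ≈ -0.43322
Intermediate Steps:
h = -444/55 (h = 6*((127 + 21)/(32 - 142)) = 6*(148/(-110)) = 6*(148*(-1/110)) = 6*(-74/55) = -444/55 ≈ -8.0727)
k(n) = -8*n/(141 - n) (k(n) = -4*(n + n)/(151 + (-10 - n)) = -4*2*n/(141 - n) = -8*n/(141 - n))
-k(h) = -8*(-444)/(55*(-141 - 444/55)) = -8*(-444)/(55*(-8199/55)) = -8*(-444)*(-55)/(55*8199) = -1*1184/2733 = -1184/2733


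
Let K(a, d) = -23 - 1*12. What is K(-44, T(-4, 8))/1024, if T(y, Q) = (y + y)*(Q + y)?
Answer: -35/1024 ≈ -0.034180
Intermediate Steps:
T(y, Q) = 2*y*(Q + y) (T(y, Q) = (2*y)*(Q + y) = 2*y*(Q + y))
K(a, d) = -35 (K(a, d) = -23 - 12 = -35)
K(-44, T(-4, 8))/1024 = -35/1024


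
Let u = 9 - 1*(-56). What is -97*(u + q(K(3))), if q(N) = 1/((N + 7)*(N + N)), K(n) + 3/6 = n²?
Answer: -3322929/527 ≈ -6305.4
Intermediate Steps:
u = 65 (u = 9 + 56 = 65)
K(n) = -½ + n²
q(N) = 1/(2*N*(7 + N)) (q(N) = 1/((7 + N)*(2*N)) = 1/(2*N*(7 + N)))
-97*(u + q(K(3))) = -97*(65 + 1/(2*(-½ + 3²)*(7 + (-½ + 3²)))) = -97*(65 + 1/(2*(-½ + 9)*(7 + (-½ + 9)))) = -97*(65 + 1/(2*(17/2)*(7 + 17/2))) = -97*(65 + (½)*(2/17)/(31/2)) = -97*(65 + (½)*(2/17)*(2/31)) = -97*(65 + 2/527) = -97*34257/527 = -3322929/527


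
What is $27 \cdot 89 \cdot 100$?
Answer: $240300$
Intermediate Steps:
$27 \cdot 89 \cdot 100 = 2403 \cdot 100 = 240300$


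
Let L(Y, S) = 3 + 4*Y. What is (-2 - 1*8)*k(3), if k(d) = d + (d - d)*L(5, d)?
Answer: -30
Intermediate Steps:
k(d) = d (k(d) = d + (d - d)*(3 + 4*5) = d + 0*(3 + 20) = d + 0*23 = d + 0 = d)
(-2 - 1*8)*k(3) = (-2 - 1*8)*3 = (-2 - 8)*3 = -10*3 = -30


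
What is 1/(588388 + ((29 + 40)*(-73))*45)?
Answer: 1/361723 ≈ 2.7645e-6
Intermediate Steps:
1/(588388 + ((29 + 40)*(-73))*45) = 1/(588388 + (69*(-73))*45) = 1/(588388 - 5037*45) = 1/(588388 - 226665) = 1/361723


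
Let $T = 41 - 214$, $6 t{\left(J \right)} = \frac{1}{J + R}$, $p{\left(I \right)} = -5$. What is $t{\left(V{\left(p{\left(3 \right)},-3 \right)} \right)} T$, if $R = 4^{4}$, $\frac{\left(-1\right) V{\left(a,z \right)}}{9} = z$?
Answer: $- \frac{173}{1698} \approx -0.10188$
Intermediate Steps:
$V{\left(a,z \right)} = - 9 z$
$R = 256$
$t{\left(J \right)} = \frac{1}{6 \left(256 + J\right)}$ ($t{\left(J \right)} = \frac{1}{6 \left(J + 256\right)} = \frac{1}{6 \left(256 + J\right)}$)
$T = -173$
$t{\left(V{\left(p{\left(3 \right)},-3 \right)} \right)} T = \frac{1}{6 \left(256 - -27\right)} \left(-173\right) = \frac{1}{6 \left(256 + 27\right)} \left(-173\right) = \frac{1}{6 \cdot 283} \left(-173\right) = \frac{1}{6} \cdot \frac{1}{283} \left(-173\right) = \frac{1}{1698} \left(-173\right) = - \frac{173}{1698}$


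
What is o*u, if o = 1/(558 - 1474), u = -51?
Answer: 51/916 ≈ 0.055677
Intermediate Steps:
o = -1/916 (o = 1/(-916) = -1/916 ≈ -0.0010917)
o*u = -1/916*(-51) = 51/916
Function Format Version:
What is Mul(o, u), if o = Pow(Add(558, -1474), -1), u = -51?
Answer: Rational(51, 916) ≈ 0.055677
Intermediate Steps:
o = Rational(-1, 916) (o = Pow(-916, -1) = Rational(-1, 916) ≈ -0.0010917)
Mul(o, u) = Mul(Rational(-1, 916), -51) = Rational(51, 916)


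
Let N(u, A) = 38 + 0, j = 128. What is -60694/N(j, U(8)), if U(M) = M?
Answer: -30347/19 ≈ -1597.2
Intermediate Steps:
N(u, A) = 38
-60694/N(j, U(8)) = -60694/38 = -60694*1/38 = -30347/19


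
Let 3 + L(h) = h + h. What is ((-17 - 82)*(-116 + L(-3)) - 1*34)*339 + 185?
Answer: 4183784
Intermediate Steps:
L(h) = -3 + 2*h (L(h) = -3 + (h + h) = -3 + 2*h)
((-17 - 82)*(-116 + L(-3)) - 1*34)*339 + 185 = ((-17 - 82)*(-116 + (-3 + 2*(-3))) - 1*34)*339 + 185 = (-99*(-116 + (-3 - 6)) - 34)*339 + 185 = (-99*(-116 - 9) - 34)*339 + 185 = (-99*(-125) - 34)*339 + 185 = (12375 - 34)*339 + 185 = 12341*339 + 185 = 4183599 + 185 = 4183784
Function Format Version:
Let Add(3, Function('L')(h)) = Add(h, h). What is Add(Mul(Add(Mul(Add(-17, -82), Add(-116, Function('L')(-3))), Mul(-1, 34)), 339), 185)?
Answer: 4183784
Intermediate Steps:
Function('L')(h) = Add(-3, Mul(2, h)) (Function('L')(h) = Add(-3, Add(h, h)) = Add(-3, Mul(2, h)))
Add(Mul(Add(Mul(Add(-17, -82), Add(-116, Function('L')(-3))), Mul(-1, 34)), 339), 185) = Add(Mul(Add(Mul(Add(-17, -82), Add(-116, Add(-3, Mul(2, -3)))), Mul(-1, 34)), 339), 185) = Add(Mul(Add(Mul(-99, Add(-116, Add(-3, -6))), -34), 339), 185) = Add(Mul(Add(Mul(-99, Add(-116, -9)), -34), 339), 185) = Add(Mul(Add(Mul(-99, -125), -34), 339), 185) = Add(Mul(Add(12375, -34), 339), 185) = Add(Mul(12341, 339), 185) = Add(4183599, 185) = 4183784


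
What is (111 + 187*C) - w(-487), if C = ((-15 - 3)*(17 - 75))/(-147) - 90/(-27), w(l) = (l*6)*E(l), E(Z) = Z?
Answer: -209270339/147 ≈ -1.4236e+6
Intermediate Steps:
w(l) = 6*l² (w(l) = (l*6)*l = (6*l)*l = 6*l²)
C = -554/147 (C = -18*(-58)*(-1/147) - 90*(-1/27) = 1044*(-1/147) + 10/3 = -348/49 + 10/3 = -554/147 ≈ -3.7687)
(111 + 187*C) - w(-487) = (111 + 187*(-554/147)) - 6*(-487)² = (111 - 103598/147) - 6*237169 = -87281/147 - 1*1423014 = -87281/147 - 1423014 = -209270339/147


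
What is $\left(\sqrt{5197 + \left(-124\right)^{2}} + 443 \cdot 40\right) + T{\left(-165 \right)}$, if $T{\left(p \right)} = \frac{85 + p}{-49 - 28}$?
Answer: $\frac{1364520}{77} + \sqrt{20573} \approx 17864.0$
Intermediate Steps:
$T{\left(p \right)} = - \frac{85}{77} - \frac{p}{77}$ ($T{\left(p \right)} = \frac{85 + p}{-77} = \left(85 + p\right) \left(- \frac{1}{77}\right) = - \frac{85}{77} - \frac{p}{77}$)
$\left(\sqrt{5197 + \left(-124\right)^{2}} + 443 \cdot 40\right) + T{\left(-165 \right)} = \left(\sqrt{5197 + \left(-124\right)^{2}} + 443 \cdot 40\right) - - \frac{80}{77} = \left(\sqrt{5197 + 15376} + 17720\right) + \left(- \frac{85}{77} + \frac{15}{7}\right) = \left(\sqrt{20573} + 17720\right) + \frac{80}{77} = \left(17720 + \sqrt{20573}\right) + \frac{80}{77} = \frac{1364520}{77} + \sqrt{20573}$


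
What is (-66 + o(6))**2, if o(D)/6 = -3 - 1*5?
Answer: 12996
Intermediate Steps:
o(D) = -48 (o(D) = 6*(-3 - 1*5) = 6*(-3 - 5) = 6*(-8) = -48)
(-66 + o(6))**2 = (-66 - 48)**2 = (-114)**2 = 12996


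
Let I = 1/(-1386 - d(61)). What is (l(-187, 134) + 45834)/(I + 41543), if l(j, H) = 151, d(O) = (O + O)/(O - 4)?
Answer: 727703428/657409655 ≈ 1.1069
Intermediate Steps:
d(O) = 2*O/(-4 + O) (d(O) = (2*O)/(-4 + O) = 2*O/(-4 + O))
I = -57/79124 (I = 1/(-1386 - 2*61/(-4 + 61)) = 1/(-1386 - 2*61/57) = 1/(-1386 - 1*122/57) = 1/(-1386 - 122/57) = 1/(-79124/57) = -57/79124 ≈ -0.00072039)
(l(-187, 134) + 45834)/(I + 41543) = (151 + 45834)/(-57/79124 + 41543) = 45985/(3287048275/79124) = 45985*(79124/3287048275) = 727703428/657409655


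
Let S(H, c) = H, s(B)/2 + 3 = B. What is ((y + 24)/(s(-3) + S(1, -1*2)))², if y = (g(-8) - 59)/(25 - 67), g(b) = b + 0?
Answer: 1155625/213444 ≈ 5.4142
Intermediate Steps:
s(B) = -6 + 2*B
g(b) = b
y = 67/42 (y = (-8 - 59)/(25 - 67) = -67/(-42) = -67*(-1/42) = 67/42 ≈ 1.5952)
((y + 24)/(s(-3) + S(1, -1*2)))² = ((67/42 + 24)/((-6 + 2*(-3)) + 1))² = (1075/(42*((-6 - 6) + 1)))² = (1075/(42*(-12 + 1)))² = ((1075/42)/(-11))² = ((1075/42)*(-1/11))² = (-1075/462)² = 1155625/213444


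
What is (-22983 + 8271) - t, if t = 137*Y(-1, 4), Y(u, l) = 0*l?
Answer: -14712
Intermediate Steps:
Y(u, l) = 0
t = 0 (t = 137*0 = 0)
(-22983 + 8271) - t = (-22983 + 8271) - 1*0 = -14712 + 0 = -14712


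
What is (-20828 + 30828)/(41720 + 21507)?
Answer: 10000/63227 ≈ 0.15816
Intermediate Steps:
(-20828 + 30828)/(41720 + 21507) = 10000/63227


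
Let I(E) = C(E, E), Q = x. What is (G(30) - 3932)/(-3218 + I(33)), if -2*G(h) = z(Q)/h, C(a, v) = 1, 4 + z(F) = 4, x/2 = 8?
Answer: 3932/3217 ≈ 1.2223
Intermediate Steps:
x = 16 (x = 2*8 = 16)
Q = 16
z(F) = 0 (z(F) = -4 + 4 = 0)
G(h) = 0 (G(h) = -0/h = -½*0 = 0)
I(E) = 1
(G(30) - 3932)/(-3218 + I(33)) = (0 - 3932)/(-3218 + 1) = -3932/(-3217) = -3932*(-1/3217) = 3932/3217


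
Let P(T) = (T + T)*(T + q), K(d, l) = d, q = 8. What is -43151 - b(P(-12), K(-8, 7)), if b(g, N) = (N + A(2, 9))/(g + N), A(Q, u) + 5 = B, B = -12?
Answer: -3797263/88 ≈ -43151.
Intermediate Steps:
A(Q, u) = -17 (A(Q, u) = -5 - 12 = -17)
P(T) = 2*T*(8 + T) (P(T) = (T + T)*(T + 8) = (2*T)*(8 + T) = 2*T*(8 + T))
b(g, N) = (-17 + N)/(N + g) (b(g, N) = (N - 17)/(g + N) = (-17 + N)/(N + g))
-43151 - b(P(-12), K(-8, 7)) = -43151 - (-17 - 8)/(-8 + 2*(-12)*(8 - 12)) = -43151 - (-25)/(-8 + 2*(-12)*(-4)) = -43151 - (-25)/(-8 + 96) = -43151 - (-25)/88 = -43151 - 1*(-25/88) = -43151 + 25/88 = -3797263/88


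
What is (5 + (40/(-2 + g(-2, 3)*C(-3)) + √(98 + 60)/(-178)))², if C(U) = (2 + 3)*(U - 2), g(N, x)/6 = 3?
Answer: 4880740801/202286498 - 555*√158/10057 ≈ 23.434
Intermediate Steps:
g(N, x) = 18 (g(N, x) = 6*3 = 18)
C(U) = -10 + 5*U (C(U) = 5*(-2 + U) = -10 + 5*U)
(5 + (40/(-2 + g(-2, 3)*C(-3)) + √(98 + 60)/(-178)))² = (5 + (40/(-2 + 18*(-10 + 5*(-3))) + √(98 + 60)/(-178)))² = (5 + (40/(-2 + 18*(-10 - 15)) + √158*(-1/178)))² = (5 + (40/(-2 + 18*(-25)) - √158/178))² = (5 + (40/(-2 - 450) - √158/178))² = (5 + (40/(-452) - √158/178))² = (5 + (40*(-1/452) - √158/178))² = (5 + (-10/113 - √158/178))² = (555/113 - √158/178)²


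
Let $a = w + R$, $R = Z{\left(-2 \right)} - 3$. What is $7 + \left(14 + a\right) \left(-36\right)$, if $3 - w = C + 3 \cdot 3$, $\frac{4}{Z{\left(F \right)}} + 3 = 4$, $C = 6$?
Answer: $-101$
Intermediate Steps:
$Z{\left(F \right)} = 4$ ($Z{\left(F \right)} = \frac{4}{-3 + 4} = \frac{4}{1} = 4 \cdot 1 = 4$)
$w = -12$ ($w = 3 - \left(6 + 3 \cdot 3\right) = 3 - \left(6 + 9\right) = 3 - 15 = -12$)
$R = 1$ ($R = 4 - 3 = 1$)
$a = -11$ ($a = -12 + 1 = -11$)
$7 + \left(14 + a\right) \left(-36\right) = 7 + \left(14 - 11\right) \left(-36\right) = 7 + 3 \left(-36\right) = 7 - 108 = -101$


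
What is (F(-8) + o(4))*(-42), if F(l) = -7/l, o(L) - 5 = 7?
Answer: -2163/4 ≈ -540.75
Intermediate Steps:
o(L) = 12 (o(L) = 5 + 7 = 12)
(F(-8) + o(4))*(-42) = (-7/(-8) + 12)*(-42) = (-7*(-⅛) + 12)*(-42) = (7/8 + 12)*(-42) = (103/8)*(-42) = -2163/4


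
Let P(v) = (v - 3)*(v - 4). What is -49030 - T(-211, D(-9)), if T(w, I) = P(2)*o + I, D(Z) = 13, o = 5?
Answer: -49053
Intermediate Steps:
P(v) = (-4 + v)*(-3 + v) (P(v) = (-3 + v)*(-4 + v) = (-4 + v)*(-3 + v))
T(w, I) = 10 + I (T(w, I) = (12 + 2**2 - 7*2)*5 + I = (12 + 4 - 14)*5 + I = 2*5 + I = 10 + I)
-49030 - T(-211, D(-9)) = -49030 - (10 + 13) = -49030 - 1*23 = -49030 - 23 = -49053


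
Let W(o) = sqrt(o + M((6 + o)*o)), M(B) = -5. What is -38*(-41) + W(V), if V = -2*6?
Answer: 1558 + I*sqrt(17) ≈ 1558.0 + 4.1231*I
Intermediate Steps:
V = -12
W(o) = sqrt(-5 + o) (W(o) = sqrt(o - 5) = sqrt(-5 + o))
-38*(-41) + W(V) = -38*(-41) + sqrt(-5 - 12) = 1558 + sqrt(-17) = 1558 + I*sqrt(17)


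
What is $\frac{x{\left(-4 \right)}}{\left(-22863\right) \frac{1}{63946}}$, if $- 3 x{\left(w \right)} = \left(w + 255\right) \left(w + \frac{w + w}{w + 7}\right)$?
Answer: $- \frac{321008920}{205767} \approx -1560.1$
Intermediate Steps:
$x{\left(w \right)} = - \frac{\left(255 + w\right) \left(w + \frac{2 w}{7 + w}\right)}{3}$ ($x{\left(w \right)} = - \frac{\left(w + 255\right) \left(w + \frac{w + w}{w + 7}\right)}{3} = - \frac{\left(255 + w\right) \left(w + \frac{2 w}{7 + w}\right)}{3}$)
$\frac{x{\left(-4 \right)}}{\left(-22863\right) \frac{1}{63946}} = \frac{\left(-1\right) \left(-4\right) \frac{1}{21 + 3 \left(-4\right)} \left(2295 + \left(-4\right)^{2} + 264 \left(-4\right)\right)}{\left(-22863\right) \frac{1}{63946}} = \frac{\left(-1\right) \left(-4\right) \frac{1}{21 - 12} \left(2295 + 16 - 1056\right)}{\left(-22863\right) \frac{1}{63946}} = \frac{\left(-1\right) \left(-4\right) \frac{1}{9} \cdot 1255}{- \frac{22863}{63946}} = \left(-1\right) \left(-4\right) \frac{1}{9} \cdot 1255 \left(- \frac{63946}{22863}\right) = \frac{5020}{9} \left(- \frac{63946}{22863}\right) = - \frac{321008920}{205767}$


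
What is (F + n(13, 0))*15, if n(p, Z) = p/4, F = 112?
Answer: 6915/4 ≈ 1728.8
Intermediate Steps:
n(p, Z) = p/4 (n(p, Z) = p*(1/4) = p/4)
(F + n(13, 0))*15 = (112 + (1/4)*13)*15 = (112 + 13/4)*15 = (461/4)*15 = 6915/4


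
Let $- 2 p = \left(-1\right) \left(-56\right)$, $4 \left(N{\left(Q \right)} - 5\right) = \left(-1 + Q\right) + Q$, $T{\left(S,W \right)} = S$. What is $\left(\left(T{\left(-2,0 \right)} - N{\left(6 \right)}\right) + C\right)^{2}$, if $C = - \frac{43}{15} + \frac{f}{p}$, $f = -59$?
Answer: $\frac{4870849}{44100} \approx 110.45$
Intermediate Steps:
$N{\left(Q \right)} = \frac{19}{4} + \frac{Q}{2}$ ($N{\left(Q \right)} = 5 + \frac{\left(-1 + Q\right) + Q}{4} = 5 + \frac{-1 + 2 Q}{4} = 5 + \left(- \frac{1}{4} + \frac{Q}{2}\right) = \frac{19}{4} + \frac{Q}{2}$)
$p = -28$ ($p = - \frac{\left(-1\right) \left(-56\right)}{2} = \left(- \frac{1}{2}\right) 56 = -28$)
$C = - \frac{319}{420}$ ($C = - \frac{43}{15} - \frac{59}{-28} = \left(-43\right) \frac{1}{15} - - \frac{59}{28} = - \frac{43}{15} + \frac{59}{28} = - \frac{319}{420} \approx -0.75952$)
$\left(\left(T{\left(-2,0 \right)} - N{\left(6 \right)}\right) + C\right)^{2} = \left(\left(-2 - \left(\frac{19}{4} + \frac{1}{2} \cdot 6\right)\right) - \frac{319}{420}\right)^{2} = \left(\left(-2 - \left(\frac{19}{4} + 3\right)\right) - \frac{319}{420}\right)^{2} = \left(\left(-2 - \frac{31}{4}\right) - \frac{319}{420}\right)^{2} = \left(- \frac{39}{4} - \frac{319}{420}\right)^{2} = \left(- \frac{2207}{210}\right)^{2} = \frac{4870849}{44100}$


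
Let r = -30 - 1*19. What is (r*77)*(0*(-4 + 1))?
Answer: 0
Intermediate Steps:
r = -49 (r = -30 - 19 = -49)
(r*77)*(0*(-4 + 1)) = (-49*77)*(0*(-4 + 1)) = -0*(-3) = -3773*0 = 0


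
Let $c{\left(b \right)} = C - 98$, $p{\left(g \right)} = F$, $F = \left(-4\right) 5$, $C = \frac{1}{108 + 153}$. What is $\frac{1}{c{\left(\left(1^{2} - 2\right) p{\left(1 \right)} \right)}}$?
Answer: $- \frac{261}{25577} \approx -0.010204$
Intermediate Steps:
$C = \frac{1}{261} \approx 0.0038314$
$F = -20$
$p{\left(g \right)} = -20$
$c{\left(b \right)} = - \frac{25577}{261}$ ($c{\left(b \right)} = \frac{1}{261} - 98 = - \frac{25577}{261}$)
$\frac{1}{c{\left(\left(1^{2} - 2\right) p{\left(1 \right)} \right)}} = \frac{1}{- \frac{25577}{261}} = - \frac{261}{25577}$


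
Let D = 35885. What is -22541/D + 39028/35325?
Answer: 120851791/253527525 ≈ 0.47668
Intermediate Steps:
-22541/D + 39028/35325 = -22541/35885 + 39028/35325 = 120851791/253527525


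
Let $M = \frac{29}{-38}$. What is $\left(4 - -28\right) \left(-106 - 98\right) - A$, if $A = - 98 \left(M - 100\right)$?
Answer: $- \frac{311653}{19} \approx -16403.0$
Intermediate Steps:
$M = - \frac{29}{38}$ ($M = 29 \left(- \frac{1}{38}\right) = - \frac{29}{38} \approx -0.76316$)
$A = \frac{187621}{19}$ ($A = - 98 \left(- \frac{29}{38} - 100\right) = \left(-98\right) \left(- \frac{3829}{38}\right) = \frac{187621}{19} \approx 9874.8$)
$\left(4 - -28\right) \left(-106 - 98\right) - A = \left(4 - -28\right) \left(-106 - 98\right) - \frac{187621}{19} = \left(4 + 28\right) \left(-204\right) - \frac{187621}{19} = 32 \left(-204\right) - \frac{187621}{19} = -6528 - \frac{187621}{19} = - \frac{311653}{19}$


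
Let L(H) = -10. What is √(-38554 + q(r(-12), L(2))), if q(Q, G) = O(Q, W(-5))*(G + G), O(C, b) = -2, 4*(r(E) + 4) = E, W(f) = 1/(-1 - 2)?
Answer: 7*I*√786 ≈ 196.25*I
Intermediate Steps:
W(f) = -⅓ (W(f) = 1/(-3) = -⅓)
r(E) = -4 + E/4
q(Q, G) = -4*G (q(Q, G) = -2*(G + G) = -4*G)
√(-38554 + q(r(-12), L(2))) = √(-38554 - 4*(-10)) = √(-38554 + 40) = √(-38514) = 7*I*√786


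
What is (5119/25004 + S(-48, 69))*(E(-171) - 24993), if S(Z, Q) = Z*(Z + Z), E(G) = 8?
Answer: -151518969565/1316 ≈ -1.1514e+8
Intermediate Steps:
S(Z, Q) = 2*Z² (S(Z, Q) = Z*(2*Z) = 2*Z²)
(5119/25004 + S(-48, 69))*(E(-171) - 24993) = (5119/25004 + 2*(-48)²)*(8 - 24993) = (5119*(1/25004) + 2*2304)*(-24985) = (5119/25004 + 4608)*(-24985) = (115223551/25004)*(-24985) = -151518969565/1316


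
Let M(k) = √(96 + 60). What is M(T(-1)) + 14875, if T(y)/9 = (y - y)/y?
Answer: 14875 + 2*√39 ≈ 14887.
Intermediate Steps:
T(y) = 0 (T(y) = 9*((y - y)/y) = 9*(0/y) = 9*0 = 0)
M(k) = 2*√39 (M(k) = √156 = 2*√39)
M(T(-1)) + 14875 = 2*√39 + 14875 = 14875 + 2*√39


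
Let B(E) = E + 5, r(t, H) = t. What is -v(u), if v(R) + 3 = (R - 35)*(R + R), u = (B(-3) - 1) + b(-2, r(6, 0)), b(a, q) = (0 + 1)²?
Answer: 135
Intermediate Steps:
b(a, q) = 1 (b(a, q) = 1² = 1)
B(E) = 5 + E
u = 2 (u = ((5 - 3) - 1) + 1 = (2 - 1) + 1 = 1 + 1 = 2)
v(R) = -3 + 2*R*(-35 + R) (v(R) = -3 + (R - 35)*(R + R) = -3 + (-35 + R)*(2*R) = -3 + 2*R*(-35 + R))
-v(u) = -(-3 - 70*2 + 2*2²) = -(-3 - 140 + 2*4) = -(-3 - 140 + 8) = -1*(-135) = 135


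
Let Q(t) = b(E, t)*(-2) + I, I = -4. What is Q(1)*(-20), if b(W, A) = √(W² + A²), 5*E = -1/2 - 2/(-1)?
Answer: 80 + 4*√109 ≈ 121.76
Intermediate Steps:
E = 3/10 (E = (-1/2 - 2/(-1))/5 = (-1*½ - 2*(-1))/5 = (-½ + 2)/5 = (⅕)*(3/2) = 3/10 ≈ 0.30000)
b(W, A) = √(A² + W²)
Q(t) = -4 - 2*√(9/100 + t²) (Q(t) = √(t² + (3/10)²)*(-2) - 4 = √(t² + 9/100)*(-2) - 4 = √(9/100 + t²)*(-2) - 4 = -2*√(9/100 + t²) - 4 = -4 - 2*√(9/100 + t²))
Q(1)*(-20) = (-4 - √(9 + 100*1²)/5)*(-20) = (-4 - √(9 + 100*1)/5)*(-20) = (-4 - √(9 + 100)/5)*(-20) = (-4 - √109/5)*(-20) = 80 + 4*√109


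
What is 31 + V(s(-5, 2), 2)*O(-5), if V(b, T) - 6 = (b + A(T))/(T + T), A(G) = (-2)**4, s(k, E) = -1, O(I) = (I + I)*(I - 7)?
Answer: 1201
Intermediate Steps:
O(I) = 2*I*(-7 + I) (O(I) = (2*I)*(-7 + I) = 2*I*(-7 + I))
A(G) = 16
V(b, T) = 6 + (16 + b)/(2*T) (V(b, T) = 6 + (b + 16)/(T + T) = 6 + (16 + b)/((2*T)) = 6 + (16 + b)*(1/(2*T)) = 6 + (16 + b)/(2*T))
31 + V(s(-5, 2), 2)*O(-5) = 31 + ((1/2)*(16 - 1 + 12*2)/2)*(2*(-5)*(-7 - 5)) = 31 + ((1/2)*(1/2)*(16 - 1 + 24))*(2*(-5)*(-12)) = 31 + ((1/2)*(1/2)*39)*120 = 31 + (39/4)*120 = 31 + 1170 = 1201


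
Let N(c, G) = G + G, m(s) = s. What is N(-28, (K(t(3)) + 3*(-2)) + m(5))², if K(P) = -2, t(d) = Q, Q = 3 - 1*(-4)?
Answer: 36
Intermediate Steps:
Q = 7 (Q = 3 + 4 = 7)
t(d) = 7
N(c, G) = 2*G
N(-28, (K(t(3)) + 3*(-2)) + m(5))² = (2*((-2 + 3*(-2)) + 5))² = (2*((-2 - 6) + 5))² = (2*(-8 + 5))² = (2*(-3))² = (-6)² = 36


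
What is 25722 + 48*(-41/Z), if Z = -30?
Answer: 128938/5 ≈ 25788.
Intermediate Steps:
25722 + 48*(-41/Z) = 25722 + 48*(-41/(-30)) = 25722 + 48*(-41*(-1/30)) = 25722 + 48*(41/30) = 25722 + 328/5 = 128938/5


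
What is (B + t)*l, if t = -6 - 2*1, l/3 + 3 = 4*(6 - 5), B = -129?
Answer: -411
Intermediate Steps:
l = 3 (l = -9 + 3*(4*(6 - 5)) = -9 + 3*(4*1) = -9 + 3*4 = -9 + 12 = 3)
t = -8 (t = -6 - 2 = -8)
(B + t)*l = (-129 - 8)*3 = -137*3 = -411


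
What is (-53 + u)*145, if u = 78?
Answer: 3625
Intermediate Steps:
(-53 + u)*145 = (-53 + 78)*145 = 25*145 = 3625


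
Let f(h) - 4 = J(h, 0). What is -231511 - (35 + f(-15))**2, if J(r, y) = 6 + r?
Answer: -232411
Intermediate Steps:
f(h) = 10 + h (f(h) = 4 + (6 + h) = 10 + h)
-231511 - (35 + f(-15))**2 = -231511 - (35 + (10 - 15))**2 = -231511 - (35 - 5)**2 = -231511 - 1*30**2 = -231511 - 1*900 = -231511 - 900 = -232411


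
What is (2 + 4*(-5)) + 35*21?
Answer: 717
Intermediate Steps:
(2 + 4*(-5)) + 35*21 = (2 - 20) + 735 = -18 + 735 = 717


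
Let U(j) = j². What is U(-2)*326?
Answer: 1304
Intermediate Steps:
U(-2)*326 = (-2)²*326 = 4*326 = 1304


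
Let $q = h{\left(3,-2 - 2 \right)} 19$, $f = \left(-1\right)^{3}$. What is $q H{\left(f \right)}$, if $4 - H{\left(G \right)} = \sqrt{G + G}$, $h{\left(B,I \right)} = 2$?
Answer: $152 - 38 i \sqrt{2} \approx 152.0 - 53.74 i$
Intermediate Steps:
$f = -1$
$q = 38$ ($q = 2 \cdot 19 = 38$)
$H{\left(G \right)} = 4 - \sqrt{2} \sqrt{G}$ ($H{\left(G \right)} = 4 - \sqrt{G + G} = 4 - \sqrt{2 G} = 4 - \sqrt{2} \sqrt{G}$)
$q H{\left(f \right)} = 38 \left(4 - \sqrt{2} \sqrt{-1}\right) = 38 \left(4 - \sqrt{2} i\right) = 38 \left(4 - i \sqrt{2}\right) = 152 - 38 i \sqrt{2}$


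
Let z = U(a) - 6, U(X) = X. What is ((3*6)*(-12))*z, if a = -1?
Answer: 1512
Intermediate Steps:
z = -7 (z = -1 - 6 = -7)
((3*6)*(-12))*z = ((3*6)*(-12))*(-7) = (18*(-12))*(-7) = -216*(-7) = 1512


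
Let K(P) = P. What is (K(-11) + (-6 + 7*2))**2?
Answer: 9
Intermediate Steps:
(K(-11) + (-6 + 7*2))**2 = (-11 + (-6 + 7*2))**2 = (-11 + (-6 + 14))**2 = (-11 + 8)**2 = (-3)**2 = 9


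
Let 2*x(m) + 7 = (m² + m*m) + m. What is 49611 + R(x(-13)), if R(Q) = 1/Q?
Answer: 7888150/159 ≈ 49611.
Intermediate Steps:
x(m) = -7/2 + m² + m/2 (x(m) = -7/2 + ((m² + m*m) + m)/2 = -7/2 + ((m² + m²) + m)/2 = -7/2 + (2*m² + m)/2 = -7/2 + (m + 2*m²)/2 = -7/2 + (m² + m/2) = -7/2 + m² + m/2)
49611 + R(x(-13)) = 49611 + 1/(-7/2 + (-13)² + (½)*(-13)) = 49611 + 1/(-7/2 + 169 - 13/2) = 49611 + 1/159 = 7888150/159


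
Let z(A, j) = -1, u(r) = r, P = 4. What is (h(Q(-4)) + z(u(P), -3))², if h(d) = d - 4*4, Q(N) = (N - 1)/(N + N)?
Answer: 17161/64 ≈ 268.14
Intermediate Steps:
Q(N) = (-1 + N)/(2*N) (Q(N) = (-1 + N)/((2*N)) = (-1 + N)*(1/(2*N)) = (-1 + N)/(2*N))
h(d) = -16 + d (h(d) = d - 16 = -16 + d)
(h(Q(-4)) + z(u(P), -3))² = ((-16 + (½)*(-1 - 4)/(-4)) - 1)² = ((-16 + (½)*(-¼)*(-5)) - 1)² = ((-16 + 5/8) - 1)² = (-123/8 - 1)² = (-131/8)² = 17161/64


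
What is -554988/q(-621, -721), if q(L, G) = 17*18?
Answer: -92498/51 ≈ -1813.7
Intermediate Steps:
q(L, G) = 306
-554988/q(-621, -721) = -554988/306 = -554988*1/306 = -92498/51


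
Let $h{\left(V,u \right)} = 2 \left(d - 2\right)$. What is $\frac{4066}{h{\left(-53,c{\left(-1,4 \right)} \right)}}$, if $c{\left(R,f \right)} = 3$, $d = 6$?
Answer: $\frac{2033}{4} \approx 508.25$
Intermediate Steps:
$h{\left(V,u \right)} = 8$ ($h{\left(V,u \right)} = 2 \left(6 - 2\right) = 2 \cdot 4 = 8$)
$\frac{4066}{h{\left(-53,c{\left(-1,4 \right)} \right)}} = \frac{4066}{8} = 4066 \cdot \frac{1}{8} = \frac{2033}{4}$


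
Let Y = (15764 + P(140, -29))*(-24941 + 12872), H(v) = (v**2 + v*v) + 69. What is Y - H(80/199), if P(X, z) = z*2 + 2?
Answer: -7507554464321/39601 ≈ -1.8958e+8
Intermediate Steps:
H(v) = 69 + 2*v**2 (H(v) = (v**2 + v**2) + 69 = 2*v**2 + 69 = 69 + 2*v**2)
P(X, z) = 2 + 2*z (P(X, z) = 2*z + 2 = 2 + 2*z)
Y = -189579852 (Y = (15764 + (2 + 2*(-29)))*(-24941 + 12872) = (15764 + (2 - 58))*(-12069) = (15764 - 56)*(-12069) = 15708*(-12069) = -189579852)
Y - H(80/199) = -189579852 - (69 + 2*(80/199)**2) = -189579852 - (69 + 2*(6400/39601)) = -189579852 - (69 + 12800/39601) = -189579852 - 1*2745269/39601 = -189579852 - 2745269/39601 = -7507554464321/39601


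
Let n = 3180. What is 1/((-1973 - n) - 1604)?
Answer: -1/6757 ≈ -0.00014799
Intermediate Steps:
1/((-1973 - n) - 1604) = 1/((-1973 - 1*3180) - 1604) = 1/((-1973 - 3180) - 1604) = 1/(-5153 - 1604) = 1/(-6757) = -1/6757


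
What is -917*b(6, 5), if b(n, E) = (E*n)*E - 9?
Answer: -129297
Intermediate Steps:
b(n, E) = -9 + n*E**2 (b(n, E) = n*E**2 - 9 = -9 + n*E**2)
-917*b(6, 5) = -917*(-9 + 6*5**2) = -917*(-9 + 6*25) = -917*(-9 + 150) = -917*141 = -129297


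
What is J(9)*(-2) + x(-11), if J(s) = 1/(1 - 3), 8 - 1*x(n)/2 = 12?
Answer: -7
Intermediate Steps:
x(n) = -8 (x(n) = 16 - 2*12 = 16 - 24 = -8)
J(s) = -½ (J(s) = 1/(-2) = -½)
J(9)*(-2) + x(-11) = -½*(-2) - 8 = 1 - 8 = -7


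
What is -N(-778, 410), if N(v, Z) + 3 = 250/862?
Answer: 1168/431 ≈ 2.7100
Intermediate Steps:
N(v, Z) = -1168/431 (N(v, Z) = -3 + 250/862 = -3 + 250*(1/862) = -3 + 125/431 = -1168/431)
-N(-778, 410) = -1*(-1168/431) = 1168/431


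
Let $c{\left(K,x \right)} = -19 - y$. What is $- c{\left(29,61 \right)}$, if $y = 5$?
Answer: $24$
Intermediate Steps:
$c{\left(K,x \right)} = -24$ ($c{\left(K,x \right)} = -19 - 5 = -24$)
$- c{\left(29,61 \right)} = \left(-1\right) \left(-24\right) = 24$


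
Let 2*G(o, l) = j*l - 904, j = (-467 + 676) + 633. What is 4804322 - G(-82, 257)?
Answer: 4696577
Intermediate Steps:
j = 842 (j = 209 + 633 = 842)
G(o, l) = -452 + 421*l (G(o, l) = (842*l - 904)/2 = (-904 + 842*l)/2 = -452 + 421*l)
4804322 - G(-82, 257) = 4804322 - (-452 + 421*257) = 4804322 - (-452 + 108197) = 4804322 - 1*107745 = 4804322 - 107745 = 4696577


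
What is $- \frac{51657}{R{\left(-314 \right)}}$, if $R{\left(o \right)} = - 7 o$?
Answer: $- \frac{51657}{2198} \approx -23.502$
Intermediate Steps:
$- \frac{51657}{R{\left(-314 \right)}} = - \frac{51657}{\left(-7\right) \left(-314\right)} = - \frac{51657}{2198}$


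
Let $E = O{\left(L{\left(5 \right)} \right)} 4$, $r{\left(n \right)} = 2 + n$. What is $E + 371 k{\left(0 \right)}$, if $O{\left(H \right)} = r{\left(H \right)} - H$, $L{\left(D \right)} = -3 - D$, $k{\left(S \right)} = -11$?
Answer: $-4073$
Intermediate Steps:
$O{\left(H \right)} = 2$ ($O{\left(H \right)} = \left(2 + H\right) - H = 2$)
$E = 8$ ($E = 2 \cdot 4 = 8$)
$E + 371 k{\left(0 \right)} = 8 + 371 \left(-11\right) = 8 - 4081 = -4073$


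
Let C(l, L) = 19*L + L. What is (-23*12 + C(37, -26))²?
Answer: 633616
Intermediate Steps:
C(l, L) = 20*L
(-23*12 + C(37, -26))² = (-23*12 + 20*(-26))² = (-276 - 520)² = (-796)² = 633616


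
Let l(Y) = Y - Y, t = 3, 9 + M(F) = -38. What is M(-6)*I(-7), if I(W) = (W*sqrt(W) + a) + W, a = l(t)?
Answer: 329 + 329*I*sqrt(7) ≈ 329.0 + 870.45*I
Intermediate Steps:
M(F) = -47 (M(F) = -9 - 38 = -47)
l(Y) = 0
a = 0
I(W) = W + W**(3/2) (I(W) = (W*sqrt(W) + 0) + W = (W**(3/2) + 0) + W = W**(3/2) + W = W + W**(3/2))
M(-6)*I(-7) = -47*(-7 + (-7)**(3/2)) = -47*(-7 - 7*I*sqrt(7)) = 329 + 329*I*sqrt(7)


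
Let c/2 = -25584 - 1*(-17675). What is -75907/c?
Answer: 75907/15818 ≈ 4.7988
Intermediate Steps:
c = -15818 (c = 2*(-25584 - 1*(-17675)) = 2*(-25584 + 17675) = 2*(-7909) = -15818)
-75907/c = -75907/(-15818) = -75907*(-1/15818) = 75907/15818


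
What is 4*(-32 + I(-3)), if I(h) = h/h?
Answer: -124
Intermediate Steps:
I(h) = 1
4*(-32 + I(-3)) = 4*(-32 + 1) = 4*(-31) = -124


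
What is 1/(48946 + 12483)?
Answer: 1/61429 ≈ 1.6279e-5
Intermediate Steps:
1/(48946 + 12483) = 1/61429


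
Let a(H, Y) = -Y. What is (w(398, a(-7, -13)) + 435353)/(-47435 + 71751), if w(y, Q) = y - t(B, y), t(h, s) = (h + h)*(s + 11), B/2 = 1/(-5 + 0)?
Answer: 2180391/121580 ≈ 17.934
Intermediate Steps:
B = -2/5 (B = 2/(-5 + 0) = 2/(-5) = 2*(-1/5) = -2/5 ≈ -0.40000)
t(h, s) = 2*h*(11 + s) (t(h, s) = (2*h)*(11 + s) = 2*h*(11 + s))
w(y, Q) = 44/5 + 9*y/5 (w(y, Q) = y - 2*(-2)*(11 + y)/5 = y - (-44/5 - 4*y/5) = y + (44/5 + 4*y/5) = 44/5 + 9*y/5)
(w(398, a(-7, -13)) + 435353)/(-47435 + 71751) = ((44/5 + (9/5)*398) + 435353)/(-47435 + 71751) = ((44/5 + 3582/5) + 435353)/24316 = (3626/5 + 435353)*(1/24316) = (2180391/5)*(1/24316) = 2180391/121580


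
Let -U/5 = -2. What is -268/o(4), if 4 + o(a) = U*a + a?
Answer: -67/10 ≈ -6.7000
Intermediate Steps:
U = 10 (U = -5*(-2) = 10)
o(a) = -4 + 11*a (o(a) = -4 + (10*a + a) = -4 + 11*a)
-268/o(4) = -268/(-4 + 11*4) = -268/(-4 + 44) = -268/40 = -268*1/40 = -67/10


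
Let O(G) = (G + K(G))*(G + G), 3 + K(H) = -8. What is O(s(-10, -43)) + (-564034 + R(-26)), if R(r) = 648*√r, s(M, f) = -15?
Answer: -563254 + 648*I*√26 ≈ -5.6325e+5 + 3304.2*I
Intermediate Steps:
K(H) = -11 (K(H) = -3 - 8 = -11)
O(G) = 2*G*(-11 + G) (O(G) = (G - 11)*(G + G) = (-11 + G)*(2*G) = 2*G*(-11 + G))
O(s(-10, -43)) + (-564034 + R(-26)) = 2*(-15)*(-11 - 15) + (-564034 + 648*√(-26)) = 2*(-15)*(-26) + (-564034 + 648*(I*√26)) = 780 + (-564034 + 648*I*√26) = -563254 + 648*I*√26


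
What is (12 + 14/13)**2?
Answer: 28900/169 ≈ 171.01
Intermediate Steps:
(12 + 14/13)**2 = (170/13)**2 = 28900/169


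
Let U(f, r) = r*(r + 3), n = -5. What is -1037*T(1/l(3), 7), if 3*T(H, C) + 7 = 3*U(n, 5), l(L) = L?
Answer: -117181/3 ≈ -39060.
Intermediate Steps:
U(f, r) = r*(3 + r)
T(H, C) = 113/3 (T(H, C) = -7/3 + (3*(5*(3 + 5)))/3 = -7/3 + (3*(5*8))/3 = -7/3 + (3*40)/3 = -7/3 + (⅓)*120 = -7/3 + 40 = 113/3)
-1037*T(1/l(3), 7) = -1037*113/3 = -117181/3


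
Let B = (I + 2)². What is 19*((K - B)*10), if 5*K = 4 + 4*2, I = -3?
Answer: 266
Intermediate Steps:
B = 1 (B = (-3 + 2)² = (-1)² = 1)
K = 12/5 (K = (4 + 4*2)/5 = (4 + 8)/5 = (⅕)*12 = 12/5 ≈ 2.4000)
19*((K - B)*10) = 19*((12/5 - 1*1)*10) = 19*((12/5 - 1)*10) = 19*((7/5)*10) = 19*14 = 266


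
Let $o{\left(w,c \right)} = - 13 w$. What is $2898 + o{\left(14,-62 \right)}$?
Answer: $2716$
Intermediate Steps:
$2898 + o{\left(14,-62 \right)} = 2898 - 182 = 2716$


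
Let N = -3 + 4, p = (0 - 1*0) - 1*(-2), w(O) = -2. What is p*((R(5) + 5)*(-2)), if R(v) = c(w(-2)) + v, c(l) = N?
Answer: -44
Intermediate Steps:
p = 2 (p = (0 + 0) + 2 = 0 + 2 = 2)
N = 1
c(l) = 1
R(v) = 1 + v
p*((R(5) + 5)*(-2)) = 2*(((1 + 5) + 5)*(-2)) = 2*((6 + 5)*(-2)) = 2*(11*(-2)) = 2*(-22) = -44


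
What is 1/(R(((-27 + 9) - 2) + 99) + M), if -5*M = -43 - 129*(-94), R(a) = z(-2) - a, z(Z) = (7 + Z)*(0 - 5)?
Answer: -5/12603 ≈ -0.00039673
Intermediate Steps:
z(Z) = -35 - 5*Z (z(Z) = (7 + Z)*(-5) = -35 - 5*Z)
R(a) = -25 - a (R(a) = (-35 - 5*(-2)) - a = (-35 + 10) - a = -25 - a)
M = -12083/5 (M = -(-43 - 129*(-94))/5 = -(-43 + 12126)/5 = -⅕*12083 = -12083/5 ≈ -2416.6)
1/(R(((-27 + 9) - 2) + 99) + M) = 1/((-25 - (((-27 + 9) - 2) + 99)) - 12083/5) = 1/((-25 - ((-18 - 2) + 99)) - 12083/5) = 1/((-25 - (-20 + 99)) - 12083/5) = 1/((-25 - 1*79) - 12083/5) = 1/((-25 - 79) - 12083/5) = 1/(-104 - 12083/5) = 1/(-12603/5) = -5/12603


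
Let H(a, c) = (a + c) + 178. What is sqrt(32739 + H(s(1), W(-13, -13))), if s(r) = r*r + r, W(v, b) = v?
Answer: sqrt(32906) ≈ 181.40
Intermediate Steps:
s(r) = r + r**2 (s(r) = r**2 + r = r + r**2)
H(a, c) = 178 + a + c
sqrt(32739 + H(s(1), W(-13, -13))) = sqrt(32739 + (178 + 1*(1 + 1) - 13)) = sqrt(32739 + (178 + 1*2 - 13)) = sqrt(32739 + (178 + 2 - 13)) = sqrt(32739 + 167) = sqrt(32906)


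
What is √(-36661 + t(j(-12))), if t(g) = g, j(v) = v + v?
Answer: I*√36685 ≈ 191.53*I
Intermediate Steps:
j(v) = 2*v
√(-36661 + t(j(-12))) = √(-36661 + 2*(-12)) = √(-36661 - 24) = √(-36685) = I*√36685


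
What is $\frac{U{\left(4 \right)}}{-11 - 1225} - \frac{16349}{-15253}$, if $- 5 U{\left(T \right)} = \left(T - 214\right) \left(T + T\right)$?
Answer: $\frac{1256863}{1571059} \approx 0.80001$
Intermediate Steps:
$U{\left(T \right)} = - \frac{2 T \left(-214 + T\right)}{5}$ ($U{\left(T \right)} = - \frac{\left(T - 214\right) \left(T + T\right)}{5} = - \frac{\left(-214 + T\right) 2 T}{5} = - \frac{2 T \left(-214 + T\right)}{5}$)
$\frac{U{\left(4 \right)}}{-11 - 1225} - \frac{16349}{-15253} = \frac{\frac{2}{5} \cdot 4 \left(214 - 4\right)}{-11 - 1225} - \frac{16349}{-15253} = \frac{\frac{2}{5} \cdot 4 \left(214 - 4\right)}{-11 - 1225} - - \frac{16349}{15253} = \frac{\frac{2}{5} \cdot 4 \cdot 210}{-1236} + \frac{16349}{15253} = 336 \left(- \frac{1}{1236}\right) + \frac{16349}{15253} = - \frac{28}{103} + \frac{16349}{15253} = \frac{1256863}{1571059}$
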